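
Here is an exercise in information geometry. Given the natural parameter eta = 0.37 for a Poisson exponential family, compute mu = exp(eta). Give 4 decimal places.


Expectation parameter for Poisson exponential family:
mu = exp(eta).
eta = 0.37.
mu = exp(0.37) = 1.4477

1.4477


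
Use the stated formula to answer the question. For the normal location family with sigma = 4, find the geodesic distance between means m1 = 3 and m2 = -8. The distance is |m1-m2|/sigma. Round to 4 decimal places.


On the fixed-variance normal subfamily, geodesic distance = |m1-m2|/sigma.
|3 - -8| = 11.
sigma = 4.
d = 11/4 = 2.7500

2.7500


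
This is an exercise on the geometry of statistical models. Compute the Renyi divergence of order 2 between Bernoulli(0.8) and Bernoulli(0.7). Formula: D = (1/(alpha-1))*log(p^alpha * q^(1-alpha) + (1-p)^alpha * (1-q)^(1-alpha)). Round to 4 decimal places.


Renyi divergence of order alpha between Bernoulli distributions:
D = (1/(alpha-1))*log(p^alpha * q^(1-alpha) + (1-p)^alpha * (1-q)^(1-alpha)).
alpha = 2, p = 0.8, q = 0.7.
p^alpha * q^(1-alpha) = 0.8^2 * 0.7^-1 = 0.914286.
(1-p)^alpha * (1-q)^(1-alpha) = 0.2^2 * 0.3^-1 = 0.133333.
sum = 0.914286 + 0.133333 = 1.047619.
D = (1/1)*log(1.047619) = 0.0465

0.0465


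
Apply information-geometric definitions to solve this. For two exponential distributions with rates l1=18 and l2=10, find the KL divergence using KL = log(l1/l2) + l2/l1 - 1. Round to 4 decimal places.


KL divergence for exponential family:
KL = log(l1/l2) + l2/l1 - 1.
log(18/10) = 0.587787.
10/18 = 0.555556.
KL = 0.587787 + 0.555556 - 1 = 0.1433

0.1433


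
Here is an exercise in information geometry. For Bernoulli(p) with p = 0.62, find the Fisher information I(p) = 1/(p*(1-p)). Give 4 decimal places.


For Bernoulli(p), Fisher information is I(p) = 1/(p*(1-p)).
p = 0.62, 1-p = 0.38.
p*(1-p) = 0.2356.
I(p) = 1/0.2356 = 4.2445

4.2445


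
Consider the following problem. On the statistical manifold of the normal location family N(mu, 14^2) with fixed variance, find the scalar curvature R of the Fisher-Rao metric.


This family has a single free parameter, so its statistical manifold
is 1-dimensional. The Riemann curvature tensor of any 1-dimensional
Riemannian manifold vanishes identically, so R = 0.

0


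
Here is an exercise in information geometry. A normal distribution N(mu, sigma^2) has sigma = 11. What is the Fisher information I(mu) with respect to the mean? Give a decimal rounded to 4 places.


The Fisher information for the mean of a normal distribution is I(mu) = 1/sigma^2.
sigma = 11, so sigma^2 = 121.
I(mu) = 1/121 = 0.0083

0.0083


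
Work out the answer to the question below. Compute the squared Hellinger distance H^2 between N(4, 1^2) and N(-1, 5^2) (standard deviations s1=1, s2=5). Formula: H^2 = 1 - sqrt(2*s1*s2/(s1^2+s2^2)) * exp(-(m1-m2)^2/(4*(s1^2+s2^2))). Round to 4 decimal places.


Squared Hellinger distance for Gaussians:
H^2 = 1 - sqrt(2*s1*s2/(s1^2+s2^2)) * exp(-(m1-m2)^2/(4*(s1^2+s2^2))).
s1^2 = 1, s2^2 = 25, s1^2+s2^2 = 26.
sqrt(2*1*5/(26)) = 0.620174.
(m1-m2)^2 = (5)^2 = 25.
exp(-25/(4*26)) = exp(-0.240385) = 0.786325.
H^2 = 1 - 0.620174*0.786325 = 0.5123

0.5123


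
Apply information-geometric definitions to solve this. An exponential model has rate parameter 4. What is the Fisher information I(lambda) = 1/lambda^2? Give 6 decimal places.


Fisher information for exponential: I(lambda) = 1/lambda^2.
lambda = 4, lambda^2 = 16.
I = 1/16 = 0.062500

0.062500


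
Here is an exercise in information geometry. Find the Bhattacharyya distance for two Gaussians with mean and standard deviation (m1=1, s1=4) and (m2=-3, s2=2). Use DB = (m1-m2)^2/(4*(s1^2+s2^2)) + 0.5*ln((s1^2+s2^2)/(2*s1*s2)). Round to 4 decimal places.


Bhattacharyya distance between two Gaussians:
DB = (m1-m2)^2/(4*(s1^2+s2^2)) + (1/2)*ln((s1^2+s2^2)/(2*s1*s2)).
(m1-m2)^2 = (4)^2 = 16.
s1^2+s2^2 = 16 + 4 = 20.
term1 = 16/80 = 0.2.
term2 = 0.5*ln(20/16.0) = 0.111572.
DB = 0.2 + 0.111572 = 0.3116

0.3116


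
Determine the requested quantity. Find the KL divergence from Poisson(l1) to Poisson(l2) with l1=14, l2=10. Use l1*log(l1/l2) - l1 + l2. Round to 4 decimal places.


KL divergence for Poisson:
KL = l1*log(l1/l2) - l1 + l2.
l1 = 14, l2 = 10.
log(14/10) = 0.336472.
l1*log(l1/l2) = 14 * 0.336472 = 4.710611.
KL = 4.710611 - 14 + 10 = 0.7106

0.7106


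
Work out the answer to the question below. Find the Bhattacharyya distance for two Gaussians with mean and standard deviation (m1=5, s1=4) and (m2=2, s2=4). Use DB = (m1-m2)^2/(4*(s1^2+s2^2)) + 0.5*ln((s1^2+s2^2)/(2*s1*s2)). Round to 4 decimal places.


Bhattacharyya distance between two Gaussians:
DB = (m1-m2)^2/(4*(s1^2+s2^2)) + (1/2)*ln((s1^2+s2^2)/(2*s1*s2)).
(m1-m2)^2 = (3)^2 = 9.
s1^2+s2^2 = 16 + 16 = 32.
term1 = 9/128 = 0.070312.
term2 = 0.5*ln(32/32.0) = 0.0.
DB = 0.070312 + 0.0 = 0.0703

0.0703


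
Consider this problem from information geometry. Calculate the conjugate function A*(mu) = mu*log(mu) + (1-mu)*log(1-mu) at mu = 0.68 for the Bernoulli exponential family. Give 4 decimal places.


Legendre transform for Bernoulli:
A*(mu) = mu*log(mu) + (1-mu)*log(1-mu).
mu = 0.68, 1-mu = 0.32.
mu*log(mu) = 0.68*log(0.68) = -0.26225.
(1-mu)*log(1-mu) = 0.32*log(0.32) = -0.364619.
A* = -0.26225 + -0.364619 = -0.6269

-0.6269


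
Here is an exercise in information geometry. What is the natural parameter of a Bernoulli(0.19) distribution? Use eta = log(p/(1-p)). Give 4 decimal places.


Natural parameter for Bernoulli: eta = log(p/(1-p)).
p = 0.19, 1-p = 0.81.
p/(1-p) = 0.234568.
eta = log(0.234568) = -1.4500

-1.4500


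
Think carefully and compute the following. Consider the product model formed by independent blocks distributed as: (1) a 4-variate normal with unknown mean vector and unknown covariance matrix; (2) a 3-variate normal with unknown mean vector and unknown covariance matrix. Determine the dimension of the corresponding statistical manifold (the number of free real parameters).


The dimension of a statistical manifold equals the number of free
(independent) real parameters of the model. For a product of independent
blocks the parameter counts add.
- 4-variate normal: 4 (mean) + 4*5/2 = 10 (symmetric covariance) = 14.
- 3-variate normal: 3 (mean) + 3*4/2 = 6 (symmetric covariance) = 9.
Total = 14 + 9 = 23.
Dimension = 23

23


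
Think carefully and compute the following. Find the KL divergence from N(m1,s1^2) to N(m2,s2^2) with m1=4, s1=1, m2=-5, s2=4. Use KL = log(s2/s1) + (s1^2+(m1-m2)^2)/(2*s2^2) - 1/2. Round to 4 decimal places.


KL divergence between normal distributions:
KL = log(s2/s1) + (s1^2 + (m1-m2)^2)/(2*s2^2) - 1/2.
log(4/1) = 1.386294.
(1^2 + (4--5)^2)/(2*4^2) = (1 + 81)/32 = 2.5625.
KL = 1.386294 + 2.5625 - 0.5 = 3.4488

3.4488


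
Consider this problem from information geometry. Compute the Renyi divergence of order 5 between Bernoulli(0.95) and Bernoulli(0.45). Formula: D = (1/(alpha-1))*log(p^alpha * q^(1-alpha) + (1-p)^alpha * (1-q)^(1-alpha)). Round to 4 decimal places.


Renyi divergence of order alpha between Bernoulli distributions:
D = (1/(alpha-1))*log(p^alpha * q^(1-alpha) + (1-p)^alpha * (1-q)^(1-alpha)).
alpha = 5, p = 0.95, q = 0.45.
p^alpha * q^(1-alpha) = 0.95^5 * 0.45^-4 = 18.869829.
(1-p)^alpha * (1-q)^(1-alpha) = 0.05^5 * 0.55^-4 = 3e-06.
sum = 18.869829 + 3e-06 = 18.869833.
D = (1/4)*log(18.869833) = 0.7344

0.7344


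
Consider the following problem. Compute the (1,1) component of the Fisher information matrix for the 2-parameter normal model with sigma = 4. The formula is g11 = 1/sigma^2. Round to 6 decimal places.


For the 2-parameter normal family, the Fisher metric has:
  g11 = 1/sigma^2, g22 = 2/sigma^2.
sigma = 4, sigma^2 = 16.
g11 = 0.062500

0.062500


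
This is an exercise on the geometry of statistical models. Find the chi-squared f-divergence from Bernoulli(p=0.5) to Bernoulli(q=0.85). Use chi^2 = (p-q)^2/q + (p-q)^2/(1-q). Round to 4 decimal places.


Chi-squared divergence between Bernoulli distributions:
chi^2 = (p-q)^2/q + (p-q)^2/(1-q).
p = 0.5, q = 0.85, p-q = -0.35.
(p-q)^2 = 0.1225.
term1 = 0.1225/0.85 = 0.144118.
term2 = 0.1225/0.15 = 0.816667.
chi^2 = 0.144118 + 0.816667 = 0.9608

0.9608


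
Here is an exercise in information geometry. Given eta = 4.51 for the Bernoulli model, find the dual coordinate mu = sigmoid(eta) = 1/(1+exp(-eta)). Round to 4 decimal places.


Dual coordinate (expectation parameter) for Bernoulli:
mu = 1/(1+exp(-eta)).
eta = 4.51.
exp(-eta) = exp(-4.51) = 0.010998.
mu = 1/(1+0.010998) = 0.9891

0.9891


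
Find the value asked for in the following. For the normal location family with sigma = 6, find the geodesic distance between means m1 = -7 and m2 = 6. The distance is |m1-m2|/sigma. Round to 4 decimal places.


On the fixed-variance normal subfamily, geodesic distance = |m1-m2|/sigma.
|-7 - 6| = 13.
sigma = 6.
d = 13/6 = 2.1667

2.1667


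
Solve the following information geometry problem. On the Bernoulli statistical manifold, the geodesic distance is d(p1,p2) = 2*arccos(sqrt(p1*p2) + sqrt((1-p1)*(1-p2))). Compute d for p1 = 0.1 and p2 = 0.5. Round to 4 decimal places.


Geodesic distance on Bernoulli manifold:
d(p1,p2) = 2*arccos(sqrt(p1*p2) + sqrt((1-p1)*(1-p2))).
sqrt(p1*p2) = sqrt(0.1*0.5) = 0.223607.
sqrt((1-p1)*(1-p2)) = sqrt(0.9*0.5) = 0.67082.
arg = 0.223607 + 0.67082 = 0.894427.
d = 2*arccos(0.894427) = 0.9273

0.9273


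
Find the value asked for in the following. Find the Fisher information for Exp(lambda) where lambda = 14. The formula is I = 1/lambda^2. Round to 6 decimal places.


Fisher information for exponential: I(lambda) = 1/lambda^2.
lambda = 14, lambda^2 = 196.
I = 1/196 = 0.005102

0.005102


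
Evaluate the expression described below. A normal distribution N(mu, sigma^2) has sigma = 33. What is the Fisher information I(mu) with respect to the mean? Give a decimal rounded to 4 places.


The Fisher information for the mean of a normal distribution is I(mu) = 1/sigma^2.
sigma = 33, so sigma^2 = 1089.
I(mu) = 1/1089 = 0.0009

0.0009


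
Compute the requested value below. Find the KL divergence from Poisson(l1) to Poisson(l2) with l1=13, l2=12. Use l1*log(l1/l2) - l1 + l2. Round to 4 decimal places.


KL divergence for Poisson:
KL = l1*log(l1/l2) - l1 + l2.
l1 = 13, l2 = 12.
log(13/12) = 0.080043.
l1*log(l1/l2) = 13 * 0.080043 = 1.040555.
KL = 1.040555 - 13 + 12 = 0.0406

0.0406


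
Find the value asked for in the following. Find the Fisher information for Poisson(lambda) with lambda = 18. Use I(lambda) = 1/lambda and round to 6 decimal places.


Fisher information for Poisson: I(lambda) = 1/lambda.
lambda = 18.
I(lambda) = 1/18 = 0.055556

0.055556


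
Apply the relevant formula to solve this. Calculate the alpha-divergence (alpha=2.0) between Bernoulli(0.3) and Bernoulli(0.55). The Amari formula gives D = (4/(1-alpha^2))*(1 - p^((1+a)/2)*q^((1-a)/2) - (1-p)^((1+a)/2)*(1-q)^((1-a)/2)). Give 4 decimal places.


Amari alpha-divergence:
D = (4/(1-alpha^2))*(1 - p^((1+a)/2)*q^((1-a)/2) - (1-p)^((1+a)/2)*(1-q)^((1-a)/2)).
alpha = 2.0, p = 0.3, q = 0.55.
e1 = (1+alpha)/2 = 1.5, e2 = (1-alpha)/2 = -0.5.
t1 = p^e1 * q^e2 = 0.3^1.5 * 0.55^-0.5 = 0.221565.
t2 = (1-p)^e1 * (1-q)^e2 = 0.7^1.5 * 0.45^-0.5 = 0.873053.
4/(1-alpha^2) = -1.333333.
D = -1.333333*(1 - 0.221565 - 0.873053) = 0.1262

0.1262


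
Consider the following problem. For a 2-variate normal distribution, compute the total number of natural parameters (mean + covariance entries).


Exponential family dimension calculation:
For 2-dim MVN: mean has 2 params, covariance has 2*3/2 = 3 unique entries.
Total dim = 2 + 3 = 5.

5


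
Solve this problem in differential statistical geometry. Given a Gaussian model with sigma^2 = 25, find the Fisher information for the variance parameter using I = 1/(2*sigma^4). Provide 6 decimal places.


Fisher information for variance: I(sigma^2) = 1/(2*sigma^4).
sigma^2 = 25, so sigma^4 = 625.
I = 1/(2*625) = 1/1250 = 0.000800

0.000800


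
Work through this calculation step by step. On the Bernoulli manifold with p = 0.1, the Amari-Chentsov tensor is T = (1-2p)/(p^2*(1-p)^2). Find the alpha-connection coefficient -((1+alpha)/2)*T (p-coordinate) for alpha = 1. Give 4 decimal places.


Skewness (Amari-Chentsov) tensor: T = (1-2p)/(p^2*(1-p)^2).
p = 0.1, 1-2p = 0.8, p^2 = 0.01, (1-p)^2 = 0.81.
T = 0.8/(0.01 * 0.81) = 98.765432.
In the p-coordinate, Gamma^(alpha) = Gamma^(0) - (alpha/2)*T with Gamma^(0) = (1/2)*g'(p) = -T/2,
so Gamma^(alpha) = -((1+alpha)/2)*T.
alpha = 1, -(1+alpha)/2 = -1.0.
Gamma = -1.0 * 98.765432 = -98.7654

-98.7654


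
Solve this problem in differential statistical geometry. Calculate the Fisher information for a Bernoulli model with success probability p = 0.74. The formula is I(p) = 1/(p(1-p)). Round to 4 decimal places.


For Bernoulli(p), Fisher information is I(p) = 1/(p*(1-p)).
p = 0.74, 1-p = 0.26.
p*(1-p) = 0.1924.
I(p) = 1/0.1924 = 5.1975

5.1975


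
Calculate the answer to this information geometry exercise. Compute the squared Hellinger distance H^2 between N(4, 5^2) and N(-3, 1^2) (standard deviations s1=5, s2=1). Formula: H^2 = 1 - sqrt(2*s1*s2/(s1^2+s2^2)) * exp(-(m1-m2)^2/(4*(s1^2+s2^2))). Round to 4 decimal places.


Squared Hellinger distance for Gaussians:
H^2 = 1 - sqrt(2*s1*s2/(s1^2+s2^2)) * exp(-(m1-m2)^2/(4*(s1^2+s2^2))).
s1^2 = 25, s2^2 = 1, s1^2+s2^2 = 26.
sqrt(2*5*1/(26)) = 0.620174.
(m1-m2)^2 = (7)^2 = 49.
exp(-49/(4*26)) = exp(-0.471154) = 0.624282.
H^2 = 1 - 0.620174*0.624282 = 0.6128

0.6128


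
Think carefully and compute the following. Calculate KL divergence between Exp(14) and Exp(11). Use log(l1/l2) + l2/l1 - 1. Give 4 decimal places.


KL divergence for exponential family:
KL = log(l1/l2) + l2/l1 - 1.
log(14/11) = 0.241162.
11/14 = 0.785714.
KL = 0.241162 + 0.785714 - 1 = 0.0269

0.0269


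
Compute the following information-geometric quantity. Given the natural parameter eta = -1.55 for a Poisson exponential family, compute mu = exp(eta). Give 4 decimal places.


Expectation parameter for Poisson exponential family:
mu = exp(eta).
eta = -1.55.
mu = exp(-1.55) = 0.2122

0.2122


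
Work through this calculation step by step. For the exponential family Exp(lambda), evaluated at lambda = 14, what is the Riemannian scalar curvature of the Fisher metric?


This family has a single free parameter, so its statistical manifold
is 1-dimensional. The Riemann curvature tensor of any 1-dimensional
Riemannian manifold vanishes identically, so R = 0.

0


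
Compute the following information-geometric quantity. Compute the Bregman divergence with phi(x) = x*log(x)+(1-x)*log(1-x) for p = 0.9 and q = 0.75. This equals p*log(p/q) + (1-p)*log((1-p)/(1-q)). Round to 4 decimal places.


Bregman divergence with negative entropy generator:
D = p*log(p/q) + (1-p)*log((1-p)/(1-q)).
p = 0.9, q = 0.75.
p*log(p/q) = 0.9*log(0.9/0.75) = 0.164089.
(1-p)*log((1-p)/(1-q)) = 0.1*log(0.1/0.25) = -0.091629.
D = 0.164089 + -0.091629 = 0.0725

0.0725


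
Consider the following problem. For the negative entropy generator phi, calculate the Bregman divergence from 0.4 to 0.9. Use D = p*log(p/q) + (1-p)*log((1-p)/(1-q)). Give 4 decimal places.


Bregman divergence with negative entropy generator:
D = p*log(p/q) + (1-p)*log((1-p)/(1-q)).
p = 0.4, q = 0.9.
p*log(p/q) = 0.4*log(0.4/0.9) = -0.324372.
(1-p)*log((1-p)/(1-q)) = 0.6*log(0.6/0.1) = 1.075056.
D = -0.324372 + 1.075056 = 0.7507

0.7507


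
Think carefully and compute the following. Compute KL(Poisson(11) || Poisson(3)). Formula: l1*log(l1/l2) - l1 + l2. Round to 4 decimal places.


KL divergence for Poisson:
KL = l1*log(l1/l2) - l1 + l2.
l1 = 11, l2 = 3.
log(11/3) = 1.299283.
l1*log(l1/l2) = 11 * 1.299283 = 14.292113.
KL = 14.292113 - 11 + 3 = 6.2921

6.2921


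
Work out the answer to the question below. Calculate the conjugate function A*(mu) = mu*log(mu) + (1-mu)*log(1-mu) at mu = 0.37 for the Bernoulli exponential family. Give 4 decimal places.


Legendre transform for Bernoulli:
A*(mu) = mu*log(mu) + (1-mu)*log(1-mu).
mu = 0.37, 1-mu = 0.63.
mu*log(mu) = 0.37*log(0.37) = -0.367873.
(1-mu)*log(1-mu) = 0.63*log(0.63) = -0.291082.
A* = -0.367873 + -0.291082 = -0.6590

-0.6590


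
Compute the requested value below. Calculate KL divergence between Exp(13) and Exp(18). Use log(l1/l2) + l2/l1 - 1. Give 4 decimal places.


KL divergence for exponential family:
KL = log(l1/l2) + l2/l1 - 1.
log(13/18) = -0.325422.
18/13 = 1.384615.
KL = -0.325422 + 1.384615 - 1 = 0.0592

0.0592


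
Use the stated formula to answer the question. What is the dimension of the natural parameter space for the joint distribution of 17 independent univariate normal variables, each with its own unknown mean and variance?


Exponential family dimension calculation:
Each univariate normal has two natural parameters (mu/sigma^2 and -1/(2 sigma^2)).
With 17 independent components, dim = 2 * 17 = 34.

34


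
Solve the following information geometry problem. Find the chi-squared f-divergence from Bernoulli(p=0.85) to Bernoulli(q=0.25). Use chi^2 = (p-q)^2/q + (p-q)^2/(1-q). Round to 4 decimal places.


Chi-squared divergence between Bernoulli distributions:
chi^2 = (p-q)^2/q + (p-q)^2/(1-q).
p = 0.85, q = 0.25, p-q = 0.6.
(p-q)^2 = 0.36.
term1 = 0.36/0.25 = 1.44.
term2 = 0.36/0.75 = 0.48.
chi^2 = 1.44 + 0.48 = 1.9200

1.9200


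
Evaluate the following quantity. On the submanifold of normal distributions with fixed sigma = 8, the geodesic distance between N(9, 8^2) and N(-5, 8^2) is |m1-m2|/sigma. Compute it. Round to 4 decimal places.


On the fixed-variance normal subfamily, geodesic distance = |m1-m2|/sigma.
|9 - -5| = 14.
sigma = 8.
d = 14/8 = 1.7500

1.7500


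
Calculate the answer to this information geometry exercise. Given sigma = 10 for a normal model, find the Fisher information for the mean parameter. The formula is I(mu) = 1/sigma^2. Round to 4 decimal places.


The Fisher information for the mean of a normal distribution is I(mu) = 1/sigma^2.
sigma = 10, so sigma^2 = 100.
I(mu) = 1/100 = 0.0100

0.0100


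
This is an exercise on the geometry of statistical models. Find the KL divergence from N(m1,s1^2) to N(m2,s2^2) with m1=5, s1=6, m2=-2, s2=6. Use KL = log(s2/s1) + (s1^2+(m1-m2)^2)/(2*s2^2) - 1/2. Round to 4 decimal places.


KL divergence between normal distributions:
KL = log(s2/s1) + (s1^2 + (m1-m2)^2)/(2*s2^2) - 1/2.
log(6/6) = 0.0.
(6^2 + (5--2)^2)/(2*6^2) = (36 + 49)/72 = 1.180556.
KL = 0.0 + 1.180556 - 0.5 = 0.6806

0.6806


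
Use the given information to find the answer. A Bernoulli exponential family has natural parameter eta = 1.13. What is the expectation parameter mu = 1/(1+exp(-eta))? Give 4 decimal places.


Dual coordinate (expectation parameter) for Bernoulli:
mu = 1/(1+exp(-eta)).
eta = 1.13.
exp(-eta) = exp(-1.13) = 0.323033.
mu = 1/(1+0.323033) = 0.7558

0.7558


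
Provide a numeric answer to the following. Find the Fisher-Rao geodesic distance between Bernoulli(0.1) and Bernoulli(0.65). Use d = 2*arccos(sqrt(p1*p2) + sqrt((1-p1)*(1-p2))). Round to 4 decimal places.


Geodesic distance on Bernoulli manifold:
d(p1,p2) = 2*arccos(sqrt(p1*p2) + sqrt((1-p1)*(1-p2))).
sqrt(p1*p2) = sqrt(0.1*0.65) = 0.254951.
sqrt((1-p1)*(1-p2)) = sqrt(0.9*0.35) = 0.561249.
arg = 0.254951 + 0.561249 = 0.8162.
d = 2*arccos(0.8162) = 1.2320

1.2320


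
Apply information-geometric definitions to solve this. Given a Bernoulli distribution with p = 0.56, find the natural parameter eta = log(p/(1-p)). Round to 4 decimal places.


Natural parameter for Bernoulli: eta = log(p/(1-p)).
p = 0.56, 1-p = 0.44.
p/(1-p) = 1.272727.
eta = log(1.272727) = 0.2412

0.2412


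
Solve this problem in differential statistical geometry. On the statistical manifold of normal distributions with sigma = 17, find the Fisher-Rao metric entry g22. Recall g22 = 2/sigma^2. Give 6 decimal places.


For the 2-parameter normal family, the Fisher metric has:
  g11 = 1/sigma^2, g22 = 2/sigma^2.
sigma = 17, sigma^2 = 289.
g22 = 0.006920

0.006920


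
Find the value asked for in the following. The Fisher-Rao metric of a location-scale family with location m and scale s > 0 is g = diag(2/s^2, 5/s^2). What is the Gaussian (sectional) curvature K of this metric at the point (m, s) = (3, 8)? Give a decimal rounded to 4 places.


The metric has the form g = (A dm^2 + B ds^2)/s^2 with A = 2, B = 5.
Substitute u = sqrt(A/B)*m: g = B*(du^2 + ds^2)/s^2, i.e. B times the
Poincare upper half-plane metric, which has constant Gaussian curvature -1.
Scaling a 2D metric by a constant c divides the Gaussian curvature by c,
so K = -1/B = -1/(5) = -0.2000 everywhere (the point (m, s) = (3, 8) is irrelevant:
the curvature is constant).
The requested Gaussian curvature is K = -0.2000.

-0.2000


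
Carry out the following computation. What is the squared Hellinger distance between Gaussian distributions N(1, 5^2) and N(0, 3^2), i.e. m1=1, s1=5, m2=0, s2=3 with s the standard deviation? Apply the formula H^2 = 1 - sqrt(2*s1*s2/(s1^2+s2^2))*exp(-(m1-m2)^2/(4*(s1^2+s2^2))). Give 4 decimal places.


Squared Hellinger distance for Gaussians:
H^2 = 1 - sqrt(2*s1*s2/(s1^2+s2^2)) * exp(-(m1-m2)^2/(4*(s1^2+s2^2))).
s1^2 = 25, s2^2 = 9, s1^2+s2^2 = 34.
sqrt(2*5*3/(34)) = 0.939336.
(m1-m2)^2 = (1)^2 = 1.
exp(-1/(4*34)) = exp(-0.007353) = 0.992674.
H^2 = 1 - 0.939336*0.992674 = 0.0675

0.0675


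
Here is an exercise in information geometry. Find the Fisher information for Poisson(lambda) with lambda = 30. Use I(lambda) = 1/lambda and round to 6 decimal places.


Fisher information for Poisson: I(lambda) = 1/lambda.
lambda = 30.
I(lambda) = 1/30 = 0.033333

0.033333


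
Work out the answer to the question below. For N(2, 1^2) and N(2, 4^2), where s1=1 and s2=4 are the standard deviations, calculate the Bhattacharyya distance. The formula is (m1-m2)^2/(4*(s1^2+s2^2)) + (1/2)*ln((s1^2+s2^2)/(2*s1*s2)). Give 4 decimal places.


Bhattacharyya distance between two Gaussians:
DB = (m1-m2)^2/(4*(s1^2+s2^2)) + (1/2)*ln((s1^2+s2^2)/(2*s1*s2)).
(m1-m2)^2 = (0)^2 = 0.
s1^2+s2^2 = 1 + 16 = 17.
term1 = 0/68 = 0.0.
term2 = 0.5*ln(17/8.0) = 0.376886.
DB = 0.0 + 0.376886 = 0.3769

0.3769


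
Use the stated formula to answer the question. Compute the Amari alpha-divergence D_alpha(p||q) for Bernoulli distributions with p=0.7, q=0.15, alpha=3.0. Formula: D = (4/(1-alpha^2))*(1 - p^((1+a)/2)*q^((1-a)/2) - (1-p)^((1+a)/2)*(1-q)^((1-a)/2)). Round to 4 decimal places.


Amari alpha-divergence:
D = (4/(1-alpha^2))*(1 - p^((1+a)/2)*q^((1-a)/2) - (1-p)^((1+a)/2)*(1-q)^((1-a)/2)).
alpha = 3.0, p = 0.7, q = 0.15.
e1 = (1+alpha)/2 = 2.0, e2 = (1-alpha)/2 = -1.0.
t1 = p^e1 * q^e2 = 0.7^2.0 * 0.15^-1.0 = 3.266667.
t2 = (1-p)^e1 * (1-q)^e2 = 0.3^2.0 * 0.85^-1.0 = 0.105882.
4/(1-alpha^2) = -0.5.
D = -0.5*(1 - 3.266667 - 0.105882) = 1.1863

1.1863


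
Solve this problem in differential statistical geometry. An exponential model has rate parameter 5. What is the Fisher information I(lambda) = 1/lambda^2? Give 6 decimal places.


Fisher information for exponential: I(lambda) = 1/lambda^2.
lambda = 5, lambda^2 = 25.
I = 1/25 = 0.040000

0.040000


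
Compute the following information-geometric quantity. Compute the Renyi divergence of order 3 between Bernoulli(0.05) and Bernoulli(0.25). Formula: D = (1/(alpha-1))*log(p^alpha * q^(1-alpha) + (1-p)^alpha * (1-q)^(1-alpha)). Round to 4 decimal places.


Renyi divergence of order alpha between Bernoulli distributions:
D = (1/(alpha-1))*log(p^alpha * q^(1-alpha) + (1-p)^alpha * (1-q)^(1-alpha)).
alpha = 3, p = 0.05, q = 0.25.
p^alpha * q^(1-alpha) = 0.05^3 * 0.25^-2 = 0.002.
(1-p)^alpha * (1-q)^(1-alpha) = 0.95^3 * 0.75^-2 = 1.524222.
sum = 0.002 + 1.524222 = 1.526222.
D = (1/2)*log(1.526222) = 0.2114

0.2114


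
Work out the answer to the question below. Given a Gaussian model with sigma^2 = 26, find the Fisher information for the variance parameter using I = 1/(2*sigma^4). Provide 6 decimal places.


Fisher information for variance: I(sigma^2) = 1/(2*sigma^4).
sigma^2 = 26, so sigma^4 = 676.
I = 1/(2*676) = 1/1352 = 0.000740

0.000740


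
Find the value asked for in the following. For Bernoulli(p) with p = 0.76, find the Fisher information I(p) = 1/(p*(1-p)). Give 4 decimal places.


For Bernoulli(p), Fisher information is I(p) = 1/(p*(1-p)).
p = 0.76, 1-p = 0.24.
p*(1-p) = 0.1824.
I(p) = 1/0.1824 = 5.4825

5.4825


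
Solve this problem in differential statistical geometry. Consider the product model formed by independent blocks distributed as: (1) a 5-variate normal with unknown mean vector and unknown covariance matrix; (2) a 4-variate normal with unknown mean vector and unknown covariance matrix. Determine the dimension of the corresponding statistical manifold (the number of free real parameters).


The dimension of a statistical manifold equals the number of free
(independent) real parameters of the model. For a product of independent
blocks the parameter counts add.
- 5-variate normal: 5 (mean) + 5*6/2 = 15 (symmetric covariance) = 20.
- 4-variate normal: 4 (mean) + 4*5/2 = 10 (symmetric covariance) = 14.
Total = 20 + 14 = 34.
Dimension = 34

34


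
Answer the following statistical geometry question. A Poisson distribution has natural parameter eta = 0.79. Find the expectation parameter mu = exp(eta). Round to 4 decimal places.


Expectation parameter for Poisson exponential family:
mu = exp(eta).
eta = 0.79.
mu = exp(0.79) = 2.2034

2.2034


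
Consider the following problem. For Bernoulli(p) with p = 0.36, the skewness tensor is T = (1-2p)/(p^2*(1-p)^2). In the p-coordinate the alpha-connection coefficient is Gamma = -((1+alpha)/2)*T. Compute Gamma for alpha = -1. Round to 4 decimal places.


Skewness (Amari-Chentsov) tensor: T = (1-2p)/(p^2*(1-p)^2).
p = 0.36, 1-2p = 0.28, p^2 = 0.1296, (1-p)^2 = 0.4096.
T = 0.28/(0.1296 * 0.4096) = 5.274643.
In the p-coordinate, Gamma^(alpha) = Gamma^(0) - (alpha/2)*T with Gamma^(0) = (1/2)*g'(p) = -T/2,
so Gamma^(alpha) = -((1+alpha)/2)*T.
alpha = -1, -(1+alpha)/2 = 0.0.
Gamma = 0.0 * 5.274643 = 0.0000

0.0000


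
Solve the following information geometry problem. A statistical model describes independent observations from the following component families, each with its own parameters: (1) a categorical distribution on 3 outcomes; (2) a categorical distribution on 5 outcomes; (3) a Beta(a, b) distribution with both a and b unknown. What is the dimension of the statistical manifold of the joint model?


The dimension of a statistical manifold equals the number of free
(independent) real parameters of the model. For a product of independent
blocks the parameter counts add.
- categorical on 3 outcomes (probabilities sum to 1): 3-1 = 2.
- categorical on 5 outcomes (probabilities sum to 1): 5-1 = 4.
- Beta (a, b): 2.
Total = 2 + 4 + 2 = 8.
Dimension = 8

8


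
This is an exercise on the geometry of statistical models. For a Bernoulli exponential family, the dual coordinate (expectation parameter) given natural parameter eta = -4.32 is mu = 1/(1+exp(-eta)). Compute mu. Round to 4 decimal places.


Dual coordinate (expectation parameter) for Bernoulli:
mu = 1/(1+exp(-eta)).
eta = -4.32.
exp(-eta) = exp(4.32) = 75.188628.
mu = 1/(1+75.188628) = 0.0131

0.0131


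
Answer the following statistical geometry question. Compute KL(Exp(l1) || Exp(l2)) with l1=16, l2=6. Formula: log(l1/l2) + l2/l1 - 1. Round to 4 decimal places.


KL divergence for exponential family:
KL = log(l1/l2) + l2/l1 - 1.
log(16/6) = 0.980829.
6/16 = 0.375.
KL = 0.980829 + 0.375 - 1 = 0.3558

0.3558


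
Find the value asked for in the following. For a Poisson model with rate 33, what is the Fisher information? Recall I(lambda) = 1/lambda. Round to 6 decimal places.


Fisher information for Poisson: I(lambda) = 1/lambda.
lambda = 33.
I(lambda) = 1/33 = 0.030303

0.030303


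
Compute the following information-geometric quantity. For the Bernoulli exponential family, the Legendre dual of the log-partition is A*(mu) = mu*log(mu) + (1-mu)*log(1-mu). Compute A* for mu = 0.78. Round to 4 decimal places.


Legendre transform for Bernoulli:
A*(mu) = mu*log(mu) + (1-mu)*log(1-mu).
mu = 0.78, 1-mu = 0.22.
mu*log(mu) = 0.78*log(0.78) = -0.1938.
(1-mu)*log(1-mu) = 0.22*log(0.22) = -0.333108.
A* = -0.1938 + -0.333108 = -0.5269

-0.5269


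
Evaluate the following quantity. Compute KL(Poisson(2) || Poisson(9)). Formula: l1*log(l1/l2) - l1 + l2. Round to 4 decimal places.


KL divergence for Poisson:
KL = l1*log(l1/l2) - l1 + l2.
l1 = 2, l2 = 9.
log(2/9) = -1.504077.
l1*log(l1/l2) = 2 * -1.504077 = -3.008155.
KL = -3.008155 - 2 + 9 = 3.9918

3.9918


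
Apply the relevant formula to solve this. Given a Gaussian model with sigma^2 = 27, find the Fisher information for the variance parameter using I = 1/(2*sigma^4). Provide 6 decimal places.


Fisher information for variance: I(sigma^2) = 1/(2*sigma^4).
sigma^2 = 27, so sigma^4 = 729.
I = 1/(2*729) = 1/1458 = 0.000686

0.000686


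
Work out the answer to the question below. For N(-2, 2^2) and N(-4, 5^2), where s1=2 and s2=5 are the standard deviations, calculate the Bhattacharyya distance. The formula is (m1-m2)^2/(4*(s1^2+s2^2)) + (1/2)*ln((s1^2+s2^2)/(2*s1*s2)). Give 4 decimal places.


Bhattacharyya distance between two Gaussians:
DB = (m1-m2)^2/(4*(s1^2+s2^2)) + (1/2)*ln((s1^2+s2^2)/(2*s1*s2)).
(m1-m2)^2 = (2)^2 = 4.
s1^2+s2^2 = 4 + 25 = 29.
term1 = 4/116 = 0.034483.
term2 = 0.5*ln(29/20.0) = 0.185782.
DB = 0.034483 + 0.185782 = 0.2203

0.2203


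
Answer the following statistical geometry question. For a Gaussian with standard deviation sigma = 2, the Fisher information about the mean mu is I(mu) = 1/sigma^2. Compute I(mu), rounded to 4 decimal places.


The Fisher information for the mean of a normal distribution is I(mu) = 1/sigma^2.
sigma = 2, so sigma^2 = 4.
I(mu) = 1/4 = 0.2500

0.2500


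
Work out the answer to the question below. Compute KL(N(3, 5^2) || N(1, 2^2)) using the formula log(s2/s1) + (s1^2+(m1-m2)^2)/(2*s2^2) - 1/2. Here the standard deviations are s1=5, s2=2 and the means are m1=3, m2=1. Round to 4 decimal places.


KL divergence between normal distributions:
KL = log(s2/s1) + (s1^2 + (m1-m2)^2)/(2*s2^2) - 1/2.
log(2/5) = -0.916291.
(5^2 + (3-1)^2)/(2*2^2) = (25 + 4)/8 = 3.625.
KL = -0.916291 + 3.625 - 0.5 = 2.2087

2.2087


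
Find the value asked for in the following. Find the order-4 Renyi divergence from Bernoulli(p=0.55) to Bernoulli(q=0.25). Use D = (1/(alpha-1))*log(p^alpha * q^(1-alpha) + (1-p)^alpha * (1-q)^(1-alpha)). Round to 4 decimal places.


Renyi divergence of order alpha between Bernoulli distributions:
D = (1/(alpha-1))*log(p^alpha * q^(1-alpha) + (1-p)^alpha * (1-q)^(1-alpha)).
alpha = 4, p = 0.55, q = 0.25.
p^alpha * q^(1-alpha) = 0.55^4 * 0.25^-3 = 5.8564.
(1-p)^alpha * (1-q)^(1-alpha) = 0.45^4 * 0.75^-3 = 0.0972.
sum = 5.8564 + 0.0972 = 5.9536.
D = (1/3)*log(5.9536) = 0.5947

0.5947


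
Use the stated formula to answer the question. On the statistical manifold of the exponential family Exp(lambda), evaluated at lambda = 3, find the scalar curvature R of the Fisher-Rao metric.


This family has a single free parameter, so its statistical manifold
is 1-dimensional. The Riemann curvature tensor of any 1-dimensional
Riemannian manifold vanishes identically, so R = 0.

0


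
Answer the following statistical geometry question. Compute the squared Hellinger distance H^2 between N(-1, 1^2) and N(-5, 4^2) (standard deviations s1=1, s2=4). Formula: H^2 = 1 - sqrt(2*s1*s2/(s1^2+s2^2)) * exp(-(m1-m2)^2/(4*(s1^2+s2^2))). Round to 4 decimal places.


Squared Hellinger distance for Gaussians:
H^2 = 1 - sqrt(2*s1*s2/(s1^2+s2^2)) * exp(-(m1-m2)^2/(4*(s1^2+s2^2))).
s1^2 = 1, s2^2 = 16, s1^2+s2^2 = 17.
sqrt(2*1*4/(17)) = 0.685994.
(m1-m2)^2 = (4)^2 = 16.
exp(-16/(4*17)) = exp(-0.235294) = 0.790338.
H^2 = 1 - 0.685994*0.790338 = 0.4578

0.4578


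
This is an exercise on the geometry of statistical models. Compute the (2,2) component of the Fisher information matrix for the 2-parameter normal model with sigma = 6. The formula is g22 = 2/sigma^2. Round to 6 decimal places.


For the 2-parameter normal family, the Fisher metric has:
  g11 = 1/sigma^2, g22 = 2/sigma^2.
sigma = 6, sigma^2 = 36.
g22 = 0.055556

0.055556


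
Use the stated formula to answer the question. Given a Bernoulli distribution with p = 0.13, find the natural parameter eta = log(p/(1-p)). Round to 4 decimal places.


Natural parameter for Bernoulli: eta = log(p/(1-p)).
p = 0.13, 1-p = 0.87.
p/(1-p) = 0.149425.
eta = log(0.149425) = -1.9010

-1.9010


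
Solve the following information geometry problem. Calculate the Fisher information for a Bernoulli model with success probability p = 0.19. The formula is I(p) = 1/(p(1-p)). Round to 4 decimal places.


For Bernoulli(p), Fisher information is I(p) = 1/(p*(1-p)).
p = 0.19, 1-p = 0.81.
p*(1-p) = 0.1539.
I(p) = 1/0.1539 = 6.4977

6.4977


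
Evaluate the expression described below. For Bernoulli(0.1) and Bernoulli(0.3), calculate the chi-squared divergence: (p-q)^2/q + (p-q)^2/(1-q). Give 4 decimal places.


Chi-squared divergence between Bernoulli distributions:
chi^2 = (p-q)^2/q + (p-q)^2/(1-q).
p = 0.1, q = 0.3, p-q = -0.2.
(p-q)^2 = 0.04.
term1 = 0.04/0.3 = 0.133333.
term2 = 0.04/0.7 = 0.057143.
chi^2 = 0.133333 + 0.057143 = 0.1905

0.1905


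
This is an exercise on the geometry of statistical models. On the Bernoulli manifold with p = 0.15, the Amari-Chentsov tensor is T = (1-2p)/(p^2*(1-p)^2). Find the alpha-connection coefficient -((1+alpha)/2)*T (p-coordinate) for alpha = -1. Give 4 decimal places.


Skewness (Amari-Chentsov) tensor: T = (1-2p)/(p^2*(1-p)^2).
p = 0.15, 1-2p = 0.7, p^2 = 0.0225, (1-p)^2 = 0.7225.
T = 0.7/(0.0225 * 0.7225) = 43.060361.
In the p-coordinate, Gamma^(alpha) = Gamma^(0) - (alpha/2)*T with Gamma^(0) = (1/2)*g'(p) = -T/2,
so Gamma^(alpha) = -((1+alpha)/2)*T.
alpha = -1, -(1+alpha)/2 = 0.0.
Gamma = 0.0 * 43.060361 = 0.0000

0.0000


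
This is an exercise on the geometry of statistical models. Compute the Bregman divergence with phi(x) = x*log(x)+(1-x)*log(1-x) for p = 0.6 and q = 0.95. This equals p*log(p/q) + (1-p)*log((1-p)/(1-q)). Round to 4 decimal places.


Bregman divergence with negative entropy generator:
D = p*log(p/q) + (1-p)*log((1-p)/(1-q)).
p = 0.6, q = 0.95.
p*log(p/q) = 0.6*log(0.6/0.95) = -0.275719.
(1-p)*log((1-p)/(1-q)) = 0.4*log(0.4/0.05) = 0.831777.
D = -0.275719 + 0.831777 = 0.5561

0.5561


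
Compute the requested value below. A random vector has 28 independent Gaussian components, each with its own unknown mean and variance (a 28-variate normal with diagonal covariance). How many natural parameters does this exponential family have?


Exponential family dimension calculation:
Each univariate normal has two natural parameters (mu/sigma^2 and -1/(2 sigma^2)).
With 28 independent components, dim = 2 * 28 = 56.

56


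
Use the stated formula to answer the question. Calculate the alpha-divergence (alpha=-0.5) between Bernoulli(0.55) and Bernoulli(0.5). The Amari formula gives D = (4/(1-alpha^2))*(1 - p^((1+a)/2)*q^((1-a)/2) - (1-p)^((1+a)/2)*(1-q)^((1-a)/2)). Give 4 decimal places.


Amari alpha-divergence:
D = (4/(1-alpha^2))*(1 - p^((1+a)/2)*q^((1-a)/2) - (1-p)^((1+a)/2)*(1-q)^((1-a)/2)).
alpha = -0.5, p = 0.55, q = 0.5.
e1 = (1+alpha)/2 = 0.25, e2 = (1-alpha)/2 = 0.75.
t1 = p^e1 * q^e2 = 0.55^0.25 * 0.5^0.75 = 0.512057.
t2 = (1-p)^e1 * (1-q)^e2 = 0.45^0.25 * 0.5^0.75 = 0.487002.
4/(1-alpha^2) = 5.333333.
D = 5.333333*(1 - 0.512057 - 0.487002) = 0.0050

0.0050


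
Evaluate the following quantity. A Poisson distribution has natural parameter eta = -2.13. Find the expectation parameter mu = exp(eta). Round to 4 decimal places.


Expectation parameter for Poisson exponential family:
mu = exp(eta).
eta = -2.13.
mu = exp(-2.13) = 0.1188

0.1188


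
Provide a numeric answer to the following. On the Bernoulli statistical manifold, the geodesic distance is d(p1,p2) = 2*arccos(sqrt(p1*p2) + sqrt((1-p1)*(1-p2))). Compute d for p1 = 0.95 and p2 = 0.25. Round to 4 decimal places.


Geodesic distance on Bernoulli manifold:
d(p1,p2) = 2*arccos(sqrt(p1*p2) + sqrt((1-p1)*(1-p2))).
sqrt(p1*p2) = sqrt(0.95*0.25) = 0.48734.
sqrt((1-p1)*(1-p2)) = sqrt(0.05*0.75) = 0.193649.
arg = 0.48734 + 0.193649 = 0.680989.
d = 2*arccos(0.680989) = 1.6434

1.6434


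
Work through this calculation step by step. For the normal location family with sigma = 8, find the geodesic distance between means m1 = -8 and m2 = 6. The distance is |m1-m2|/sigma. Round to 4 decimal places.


On the fixed-variance normal subfamily, geodesic distance = |m1-m2|/sigma.
|-8 - 6| = 14.
sigma = 8.
d = 14/8 = 1.7500

1.7500


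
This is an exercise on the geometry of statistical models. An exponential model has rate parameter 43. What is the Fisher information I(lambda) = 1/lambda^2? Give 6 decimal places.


Fisher information for exponential: I(lambda) = 1/lambda^2.
lambda = 43, lambda^2 = 1849.
I = 1/1849 = 0.000541

0.000541


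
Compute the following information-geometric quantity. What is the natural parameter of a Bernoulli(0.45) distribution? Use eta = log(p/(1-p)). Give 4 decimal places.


Natural parameter for Bernoulli: eta = log(p/(1-p)).
p = 0.45, 1-p = 0.55.
p/(1-p) = 0.818182.
eta = log(0.818182) = -0.2007

-0.2007


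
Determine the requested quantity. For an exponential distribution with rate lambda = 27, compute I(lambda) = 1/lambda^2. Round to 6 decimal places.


Fisher information for exponential: I(lambda) = 1/lambda^2.
lambda = 27, lambda^2 = 729.
I = 1/729 = 0.001372

0.001372


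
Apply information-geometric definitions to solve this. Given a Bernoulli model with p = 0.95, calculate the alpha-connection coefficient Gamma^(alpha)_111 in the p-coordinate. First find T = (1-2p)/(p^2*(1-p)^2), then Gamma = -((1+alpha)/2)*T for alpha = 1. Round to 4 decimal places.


Skewness (Amari-Chentsov) tensor: T = (1-2p)/(p^2*(1-p)^2).
p = 0.95, 1-2p = -0.9, p^2 = 0.9025, (1-p)^2 = 0.0025.
T = -0.9/(0.9025 * 0.0025) = -398.891967.
In the p-coordinate, Gamma^(alpha) = Gamma^(0) - (alpha/2)*T with Gamma^(0) = (1/2)*g'(p) = -T/2,
so Gamma^(alpha) = -((1+alpha)/2)*T.
alpha = 1, -(1+alpha)/2 = -1.0.
Gamma = -1.0 * -398.891967 = 398.8920

398.8920


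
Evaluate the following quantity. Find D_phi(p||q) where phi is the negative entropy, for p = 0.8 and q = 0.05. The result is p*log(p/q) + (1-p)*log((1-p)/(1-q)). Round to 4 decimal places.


Bregman divergence with negative entropy generator:
D = p*log(p/q) + (1-p)*log((1-p)/(1-q)).
p = 0.8, q = 0.05.
p*log(p/q) = 0.8*log(0.8/0.05) = 2.218071.
(1-p)*log((1-p)/(1-q)) = 0.2*log(0.2/0.95) = -0.311629.
D = 2.218071 + -0.311629 = 1.9064

1.9064


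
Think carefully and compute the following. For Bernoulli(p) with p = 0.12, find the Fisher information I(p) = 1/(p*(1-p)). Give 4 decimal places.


For Bernoulli(p), Fisher information is I(p) = 1/(p*(1-p)).
p = 0.12, 1-p = 0.88.
p*(1-p) = 0.1056.
I(p) = 1/0.1056 = 9.4697

9.4697


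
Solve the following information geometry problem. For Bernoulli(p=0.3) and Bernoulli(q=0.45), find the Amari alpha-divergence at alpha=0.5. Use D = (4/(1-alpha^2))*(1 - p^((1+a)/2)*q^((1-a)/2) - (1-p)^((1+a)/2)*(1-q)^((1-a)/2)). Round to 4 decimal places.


Amari alpha-divergence:
D = (4/(1-alpha^2))*(1 - p^((1+a)/2)*q^((1-a)/2) - (1-p)^((1+a)/2)*(1-q)^((1-a)/2)).
alpha = 0.5, p = 0.3, q = 0.45.
e1 = (1+alpha)/2 = 0.75, e2 = (1-alpha)/2 = 0.25.
t1 = p^e1 * q^e2 = 0.3^0.75 * 0.45^0.25 = 0.332005.
t2 = (1-p)^e1 * (1-q)^e2 = 0.7^0.75 * 0.55^0.25 = 0.659044.
4/(1-alpha^2) = 5.333333.
D = 5.333333*(1 - 0.332005 - 0.659044) = 0.0477

0.0477


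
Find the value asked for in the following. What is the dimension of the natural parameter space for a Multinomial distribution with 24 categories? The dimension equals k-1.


Exponential family dimension calculation:
For Multinomial with k=24 categories, dim = k-1 = 23.

23


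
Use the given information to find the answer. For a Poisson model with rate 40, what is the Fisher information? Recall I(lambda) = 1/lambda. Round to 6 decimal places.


Fisher information for Poisson: I(lambda) = 1/lambda.
lambda = 40.
I(lambda) = 1/40 = 0.025000

0.025000
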